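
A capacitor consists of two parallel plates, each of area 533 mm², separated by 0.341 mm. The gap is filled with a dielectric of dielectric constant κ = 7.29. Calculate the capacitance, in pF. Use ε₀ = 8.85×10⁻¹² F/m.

A = 533 mm² = 5.33×10⁻⁴ m².
C = κε₀A/d = 7.29 × 8.85×10⁻¹² × 5.33×10⁻⁴ / 3.41×10⁻⁴ = 1.01×10⁻¹⁰ F.

C ≈ 101 pF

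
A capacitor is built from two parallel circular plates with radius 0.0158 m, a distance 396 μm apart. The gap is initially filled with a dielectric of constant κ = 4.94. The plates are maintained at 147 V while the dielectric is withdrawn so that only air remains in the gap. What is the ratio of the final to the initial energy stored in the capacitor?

0.202

Battery connected ⇒ V is held fixed.
C₂ = 0.202 C₁ and U = ½CV², so U₂/U₁ = C₂/C₁ = 0.202.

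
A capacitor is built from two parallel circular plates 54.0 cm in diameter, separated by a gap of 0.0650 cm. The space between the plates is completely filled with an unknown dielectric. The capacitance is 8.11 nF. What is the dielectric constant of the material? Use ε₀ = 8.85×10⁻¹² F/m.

A = π(54.0/2 cm)² = 0.229 m².
κ = Cd/(ε₀A) = 8.11×10⁻⁹ × 6.50×10⁻⁴ / (8.85×10⁻¹² × 0.229) = 2.60.

2.60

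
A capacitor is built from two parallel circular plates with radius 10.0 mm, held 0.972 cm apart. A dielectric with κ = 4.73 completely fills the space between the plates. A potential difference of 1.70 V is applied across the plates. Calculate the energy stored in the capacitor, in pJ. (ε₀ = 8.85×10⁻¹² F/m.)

U ≈ 1.96 pJ

A = π(10.0 mm)² = 3.14×10⁻⁴ m².
C = κε₀A/d = 4.73 × 8.85×10⁻¹² × 3.14×10⁻⁴ / 9.72×10⁻³ = 1.35×10⁻¹² F.
U = ½CV² = ½ × 1.35×10⁻¹² × (1.70)² = 1.96×10⁻¹² J.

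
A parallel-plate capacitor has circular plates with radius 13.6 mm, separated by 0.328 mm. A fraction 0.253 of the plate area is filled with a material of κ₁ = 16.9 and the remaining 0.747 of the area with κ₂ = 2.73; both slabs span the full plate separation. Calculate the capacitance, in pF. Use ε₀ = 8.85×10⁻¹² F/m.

A = π(13.6 mm)² = 5.81×10⁻⁴ m².
Side-by-side slabs ⇒ two capacitors in parallel, each spanning the full gap.
C₁ = κ₁ε₀A₁/d = 16.9 × 8.85×10⁻¹² × 1.47×10⁻⁴ / 3.28×10⁻⁴ = 6.70×10⁻¹¹ F.
C₂ = κ₂ε₀A₂/d = 2.73 × 8.85×10⁻¹² × 4.34×10⁻⁴ / 3.28×10⁻⁴ = 3.20×10⁻¹¹ F.
C = C₁ + C₂ = 9.90×10⁻¹¹ F.

C ≈ 99.0 pF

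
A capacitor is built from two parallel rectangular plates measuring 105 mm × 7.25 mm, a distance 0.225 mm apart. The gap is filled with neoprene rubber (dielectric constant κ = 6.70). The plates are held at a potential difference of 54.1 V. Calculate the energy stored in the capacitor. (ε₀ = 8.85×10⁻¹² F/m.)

A = 105 × 7.25 mm² = 7.61×10⁻⁴ m².
C = κε₀A/d = 6.70 × 8.85×10⁻¹² × 7.61×10⁻⁴ / 2.25×10⁻⁴ = 2.01×10⁻¹⁰ F.
U = ½CV² = ½ × 2.01×10⁻¹⁰ × (54.1)² = 2.94×10⁻⁷ J.

U ≈ 294 nJ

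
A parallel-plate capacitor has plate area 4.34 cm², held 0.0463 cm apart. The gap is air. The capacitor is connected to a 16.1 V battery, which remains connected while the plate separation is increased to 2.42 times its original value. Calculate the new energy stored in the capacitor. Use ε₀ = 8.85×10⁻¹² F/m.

A = 4.34 cm² = 4.34×10⁻⁴ m².
Initially C₁ = ε₀A/d = 8.85×10⁻¹² × 4.34×10⁻⁴ / 4.63×10⁻⁴ = 8.30×10⁻¹² F.
U₁ = 1.08×10⁻⁹ J.
Battery connected ⇒ V is held fixed. C₂ = 0.413 C₁ and U = ½CV², so U₂/U₁ = C₂/C₁ = 0.413.
U₂ = 0.413 × 1.08×10⁻⁹ = 4.44×10⁻¹⁰ J.

444 pJ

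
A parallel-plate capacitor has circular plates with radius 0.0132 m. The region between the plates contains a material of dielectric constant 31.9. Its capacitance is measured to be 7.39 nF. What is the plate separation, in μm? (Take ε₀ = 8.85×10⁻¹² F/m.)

20.9 μm

A = π(0.0132 m)² = 5.47×10⁻⁴ m².
d = κε₀A/C = 31.9 × 8.85×10⁻¹² × 5.47×10⁻⁴ / 7.39×10⁻⁹ = 2.09×10⁻⁵ m.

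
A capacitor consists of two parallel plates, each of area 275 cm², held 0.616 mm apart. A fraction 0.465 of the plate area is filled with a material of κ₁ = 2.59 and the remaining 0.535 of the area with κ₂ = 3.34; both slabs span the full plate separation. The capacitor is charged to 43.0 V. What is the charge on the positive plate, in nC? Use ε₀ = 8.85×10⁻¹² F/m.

A = 275 cm² = 2.75×10⁻² m².
Side-by-side slabs ⇒ two capacitors in parallel, each spanning the full gap.
C₁ = κ₁ε₀A₁/d = 2.59 × 8.85×10⁻¹² × 1.28×10⁻² / 6.16×10⁻⁴ = 4.76×10⁻¹⁰ F.
C₂ = κ₂ε₀A₂/d = 3.34 × 8.85×10⁻¹² × 1.47×10⁻² / 6.16×10⁻⁴ = 7.06×10⁻¹⁰ F.
C = C₁ + C₂ = 1.18×10⁻⁹ F.
Q = CV = 1.18×10⁻⁹ × 43.0 = 5.08×10⁻⁸ C.

Q ≈ 50.8 nC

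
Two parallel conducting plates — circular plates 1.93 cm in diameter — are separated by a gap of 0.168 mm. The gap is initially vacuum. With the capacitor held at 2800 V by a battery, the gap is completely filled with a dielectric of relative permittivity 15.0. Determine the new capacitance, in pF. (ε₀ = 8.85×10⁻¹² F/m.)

A = π(1.93/2 cm)² = 2.93×10⁻⁴ m².
Initially C₁ = ε₀A/d = 8.85×10⁻¹² × 2.93×10⁻⁴ / 1.68×10⁻⁴ = 1.54×10⁻¹¹ F.
C = κε₀A/d scales with κ, so C₂/C₁ = κ = 15.0.
C₂ = 15.0 × 1.54×10⁻¹¹ = 2.31×10⁻¹⁰ F.

C ≈ 231 pF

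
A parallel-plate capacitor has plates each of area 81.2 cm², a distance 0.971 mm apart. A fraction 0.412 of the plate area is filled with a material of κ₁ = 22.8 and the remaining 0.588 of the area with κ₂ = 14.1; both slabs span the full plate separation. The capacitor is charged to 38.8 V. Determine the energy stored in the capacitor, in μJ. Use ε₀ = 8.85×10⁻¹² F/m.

0.985 μJ

A = 81.2 cm² = 8.12×10⁻³ m².
Side-by-side slabs ⇒ two capacitors in parallel, each spanning the full gap.
C₁ = κ₁ε₀A₁/d = 22.8 × 8.85×10⁻¹² × 3.35×10⁻³ / 9.71×10⁻⁴ = 6.95×10⁻¹⁰ F.
C₂ = κ₂ε₀A₂/d = 14.1 × 8.85×10⁻¹² × 4.77×10⁻³ / 9.71×10⁻⁴ = 6.14×10⁻¹⁰ F.
C = C₁ + C₂ = 1.31×10⁻⁹ F.
U = ½CV² = ½ × 1.31×10⁻⁹ × (38.8)² = 9.85×10⁻⁷ J.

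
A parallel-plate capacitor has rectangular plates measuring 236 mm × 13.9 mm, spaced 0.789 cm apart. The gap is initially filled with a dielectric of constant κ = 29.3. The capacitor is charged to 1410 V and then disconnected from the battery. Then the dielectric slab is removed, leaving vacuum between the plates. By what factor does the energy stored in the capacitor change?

Isolated ⇒ Q is held fixed.
C₂ = 0.0341 C₁ and U = Q²/(2C), so U₂/U₁ = C₁/C₂ = 29.3.

29.3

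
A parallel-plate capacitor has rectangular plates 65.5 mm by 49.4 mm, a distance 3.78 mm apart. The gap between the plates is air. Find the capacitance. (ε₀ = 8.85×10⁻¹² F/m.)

C ≈ 7.58 pF

A = 65.5 × 49.4 mm² = 3.24×10⁻³ m².
C = ε₀A/d = 8.85×10⁻¹² × 3.24×10⁻³ / 3.78×10⁻³ = 7.58×10⁻¹² F.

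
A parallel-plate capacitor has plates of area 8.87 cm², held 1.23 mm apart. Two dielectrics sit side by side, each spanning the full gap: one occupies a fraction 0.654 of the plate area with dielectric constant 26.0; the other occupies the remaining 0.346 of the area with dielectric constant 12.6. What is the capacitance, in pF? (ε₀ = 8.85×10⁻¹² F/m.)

A = 8.87 cm² = 8.87×10⁻⁴ m².
Side-by-side slabs ⇒ two capacitors in parallel, each spanning the full gap.
C₁ = κ₁ε₀A₁/d = 26.0 × 8.85×10⁻¹² × 5.80×10⁻⁴ / 1.23×10⁻³ = 1.09×10⁻¹⁰ F.
C₂ = κ₂ε₀A₂/d = 12.6 × 8.85×10⁻¹² × 3.07×10⁻⁴ / 1.23×10⁻³ = 2.78×10⁻¹¹ F.
C = C₁ + C₂ = 1.36×10⁻¹⁰ F.

C ≈ 136 pF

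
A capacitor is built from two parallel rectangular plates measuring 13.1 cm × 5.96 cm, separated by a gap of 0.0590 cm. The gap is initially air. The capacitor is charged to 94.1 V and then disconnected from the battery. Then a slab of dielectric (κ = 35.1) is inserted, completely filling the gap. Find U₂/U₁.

Isolated ⇒ Q is held fixed.
C₂ = 35.1 C₁ and U = Q²/(2C), so U₂/U₁ = C₁/C₂ = 0.0285.

0.0285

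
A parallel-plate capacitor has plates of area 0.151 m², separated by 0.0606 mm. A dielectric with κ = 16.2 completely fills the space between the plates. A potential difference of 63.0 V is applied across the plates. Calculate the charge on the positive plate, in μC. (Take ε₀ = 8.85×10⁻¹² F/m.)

Q ≈ 22.5 μC

C = κε₀A/d = 16.2 × 8.85×10⁻¹² × 0.151 / 6.06×10⁻⁵ = 3.57×10⁻⁷ F.
Q = CV = 3.57×10⁻⁷ × 63.0 = 2.25×10⁻⁵ C.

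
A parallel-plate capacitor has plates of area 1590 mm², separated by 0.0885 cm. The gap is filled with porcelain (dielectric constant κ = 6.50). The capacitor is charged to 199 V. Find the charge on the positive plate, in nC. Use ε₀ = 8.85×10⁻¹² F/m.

A = 1590 mm² = 1.59×10⁻³ m².
C = κε₀A/d = 6.50 × 8.85×10⁻¹² × 1.59×10⁻³ / 8.85×10⁻⁴ = 1.03×10⁻¹⁰ F.
Q = CV = 1.03×10⁻¹⁰ × 199 = 2.06×10⁻⁸ C.

20.6 nC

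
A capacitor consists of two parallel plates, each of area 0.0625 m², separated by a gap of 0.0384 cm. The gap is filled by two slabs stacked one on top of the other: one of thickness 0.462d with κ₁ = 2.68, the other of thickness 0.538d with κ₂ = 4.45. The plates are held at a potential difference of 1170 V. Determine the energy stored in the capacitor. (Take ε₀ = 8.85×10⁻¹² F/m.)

Stacked slabs ⇒ two capacitors in series, each with the full plate area.
C₁ = κ₁ε₀A/d₁ = 2.68 × 8.85×10⁻¹² × 6.25×10⁻² / 1.77×10⁻⁴ = 8.36×10⁻⁹ F.
C₂ = κ₂ε₀A/d₂ = 4.45 × 8.85×10⁻¹² × 6.25×10⁻² / 2.07×10⁻⁴ = 1.19×10⁻⁸ F.
C = (1/C₁ + 1/C₂)⁻¹ = 4.91×10⁻⁹ F.
U = ½CV² = ½ × 4.91×10⁻⁹ × (1170)² = 3.36×10⁻³ J.

U ≈ 3.36 mJ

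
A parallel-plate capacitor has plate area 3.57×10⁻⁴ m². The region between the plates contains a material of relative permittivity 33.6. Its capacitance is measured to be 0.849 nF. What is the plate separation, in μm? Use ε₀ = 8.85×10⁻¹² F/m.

d ≈ 125 μm

d = κε₀A/C = 33.6 × 8.85×10⁻¹² × 3.57×10⁻⁴ / 8.49×10⁻¹⁰ = 1.25×10⁻⁴ m.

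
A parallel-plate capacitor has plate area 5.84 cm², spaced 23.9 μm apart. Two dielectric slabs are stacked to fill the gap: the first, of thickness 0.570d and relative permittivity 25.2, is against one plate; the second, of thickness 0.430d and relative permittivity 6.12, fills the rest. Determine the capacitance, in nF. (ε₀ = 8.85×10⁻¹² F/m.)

A = 5.84 cm² = 5.84×10⁻⁴ m².
Stacked slabs ⇒ two capacitors in series, each with the full plate area.
C₁ = κ₁ε₀A/d₁ = 25.2 × 8.85×10⁻¹² × 5.84×10⁻⁴ / 1.36×10⁻⁵ = 9.56×10⁻⁹ F.
C₂ = κ₂ε₀A/d₂ = 6.12 × 8.85×10⁻¹² × 5.84×10⁻⁴ / 1.03×10⁻⁵ = 3.08×10⁻⁹ F.
C = (1/C₁ + 1/C₂)⁻¹ = 2.33×10⁻⁹ F.

2.33 nF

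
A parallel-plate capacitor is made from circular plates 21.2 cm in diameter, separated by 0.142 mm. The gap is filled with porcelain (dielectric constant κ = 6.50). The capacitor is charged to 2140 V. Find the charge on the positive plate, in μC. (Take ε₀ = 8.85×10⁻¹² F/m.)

Q ≈ 30.6 μC

A = π(21.2/2 cm)² = 3.53×10⁻² m².
C = κε₀A/d = 6.50 × 8.85×10⁻¹² × 3.53×10⁻² / 1.42×10⁻⁴ = 1.43×10⁻⁸ F.
Q = CV = 1.43×10⁻⁸ × 2140 = 3.06×10⁻⁵ C.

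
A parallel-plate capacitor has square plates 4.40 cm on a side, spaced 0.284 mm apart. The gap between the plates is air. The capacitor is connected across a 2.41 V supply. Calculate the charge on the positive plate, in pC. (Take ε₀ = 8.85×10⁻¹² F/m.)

A = (4.40 cm)² = 1.94×10⁻³ m².
C = ε₀A/d = 8.85×10⁻¹² × 1.94×10⁻³ / 2.84×10⁻⁴ = 6.03×10⁻¹¹ F.
Q = CV = 6.03×10⁻¹¹ × 2.41 = 1.45×10⁻¹⁰ C.

Q ≈ 145 pC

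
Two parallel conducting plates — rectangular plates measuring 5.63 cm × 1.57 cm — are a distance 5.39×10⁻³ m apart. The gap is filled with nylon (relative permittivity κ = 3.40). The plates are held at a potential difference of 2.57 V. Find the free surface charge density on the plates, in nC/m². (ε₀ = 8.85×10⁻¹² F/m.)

A = 5.63 × 1.57 cm² = 8.84×10⁻⁴ m².
C = κε₀A/d = 3.40 × 8.85×10⁻¹² × 8.84×10⁻⁴ / 5.39×10⁻³ = 4.93×10⁻¹² F.
σ = Q/A = CV/A = 4.93×10⁻¹² × 2.57 / 8.84×10⁻⁴ = 1.43×10⁻⁸ C/m².

14.3 nC/m²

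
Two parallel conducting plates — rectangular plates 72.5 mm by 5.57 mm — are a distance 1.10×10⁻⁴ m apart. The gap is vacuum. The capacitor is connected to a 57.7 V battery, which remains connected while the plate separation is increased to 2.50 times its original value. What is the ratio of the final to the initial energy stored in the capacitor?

Battery connected ⇒ V is held fixed.
C₂ = 0.400 C₁ and U = ½CV², so U₂/U₁ = C₂/C₁ = 0.400.

0.400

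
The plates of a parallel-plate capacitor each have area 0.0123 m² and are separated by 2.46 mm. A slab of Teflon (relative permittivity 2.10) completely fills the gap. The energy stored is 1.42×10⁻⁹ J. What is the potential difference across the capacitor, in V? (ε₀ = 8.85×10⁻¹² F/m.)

C = κε₀A/d = 2.10 × 8.85×10⁻¹² × 1.23×10⁻² / 2.46×10⁻³ = 9.29×10⁻¹¹ F.
V = √(2U/C) = √(2 × 1.42×10⁻⁹ / 9.29×10⁻¹¹) = 5.53 V.

V ≈ 5.53 V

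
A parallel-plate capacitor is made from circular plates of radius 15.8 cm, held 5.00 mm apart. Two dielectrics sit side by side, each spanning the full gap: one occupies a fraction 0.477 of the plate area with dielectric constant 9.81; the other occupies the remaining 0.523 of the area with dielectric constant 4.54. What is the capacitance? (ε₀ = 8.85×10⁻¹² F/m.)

A = π(15.8 cm)² = 7.84×10⁻² m².
Side-by-side slabs ⇒ two capacitors in parallel, each spanning the full gap.
C₁ = κ₁ε₀A₁/d = 9.81 × 8.85×10⁻¹² × 3.74×10⁻² / 5.00×10⁻³ = 6.50×10⁻¹⁰ F.
C₂ = κ₂ε₀A₂/d = 4.54 × 8.85×10⁻¹² × 4.10×10⁻² / 5.00×10⁻³ = 3.30×10⁻¹⁰ F.
C = C₁ + C₂ = 9.79×10⁻¹⁰ F.

0.979 nF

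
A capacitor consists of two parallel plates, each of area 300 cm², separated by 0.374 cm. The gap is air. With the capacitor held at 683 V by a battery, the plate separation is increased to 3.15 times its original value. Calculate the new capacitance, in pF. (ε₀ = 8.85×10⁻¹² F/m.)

A = 300 cm² = 3.00×10⁻² m².
Initially C₁ = ε₀A/d = 8.85×10⁻¹² × 3.00×10⁻² / 3.74×10⁻³ = 7.10×10⁻¹¹ F.
C = ε₀A/d scales as 1/d, so C₂/C₁ = d₁/d₂ = 1/3.15 = 0.317.
C₂ = 0.317 × 7.10×10⁻¹¹ = 2.25×10⁻¹¹ F.

22.5 pF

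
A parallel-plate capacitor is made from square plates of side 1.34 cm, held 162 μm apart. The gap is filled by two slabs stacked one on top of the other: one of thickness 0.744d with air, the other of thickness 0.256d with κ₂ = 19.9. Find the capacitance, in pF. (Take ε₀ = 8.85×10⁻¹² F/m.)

13.0 pF

A = (1.34 cm)² = 1.80×10⁻⁴ m².
Stacked slabs ⇒ two capacitors in series, each with the full plate area.
C₁ = κ₁ε₀A/d₁ = 1.00 × 8.85×10⁻¹² × 1.80×10⁻⁴ / 1.21×10⁻⁴ = 1.32×10⁻¹¹ F.
C₂ = κ₂ε₀A/d₂ = 19.9 × 8.85×10⁻¹² × 1.80×10⁻⁴ / 4.15×10⁻⁵ = 7.63×10⁻¹⁰ F.
C = (1/C₁ + 1/C₂)⁻¹ = 1.30×10⁻¹¹ F.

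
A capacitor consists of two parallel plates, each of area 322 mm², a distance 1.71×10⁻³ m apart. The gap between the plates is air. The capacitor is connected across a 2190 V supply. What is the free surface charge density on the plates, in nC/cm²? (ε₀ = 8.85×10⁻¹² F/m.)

σ ≈ 1.13 nC/cm²

A = 322 mm² = 3.22×10⁻⁴ m².
C = ε₀A/d = 8.85×10⁻¹² × 3.22×10⁻⁴ / 1.71×10⁻³ = 1.67×10⁻¹² F.
σ = Q/A = CV/A = 1.67×10⁻¹² × 2190 / 3.22×10⁻⁴ = 1.13×10⁻⁵ C/m².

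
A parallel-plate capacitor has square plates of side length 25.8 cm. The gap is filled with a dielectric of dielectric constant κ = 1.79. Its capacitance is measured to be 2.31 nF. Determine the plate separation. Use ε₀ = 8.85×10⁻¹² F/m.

A = (25.8 cm)² = 6.66×10⁻² m².
d = κε₀A/C = 1.79 × 8.85×10⁻¹² × 6.66×10⁻² / 2.31×10⁻⁹ = 4.56×10⁻⁴ m.

456 μm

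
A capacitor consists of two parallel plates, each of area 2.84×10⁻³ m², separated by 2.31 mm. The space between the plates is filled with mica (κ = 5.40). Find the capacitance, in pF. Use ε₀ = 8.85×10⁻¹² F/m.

C = κε₀A/d = 5.40 × 8.85×10⁻¹² × 2.84×10⁻³ / 2.31×10⁻³ = 5.88×10⁻¹¹ F.

58.8 pF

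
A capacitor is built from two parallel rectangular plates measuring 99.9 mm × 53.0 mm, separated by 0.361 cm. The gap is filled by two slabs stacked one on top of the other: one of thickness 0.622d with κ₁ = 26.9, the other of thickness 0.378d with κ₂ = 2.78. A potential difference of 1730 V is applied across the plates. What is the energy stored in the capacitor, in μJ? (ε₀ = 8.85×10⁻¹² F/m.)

U ≈ 122 μJ

A = 99.9 × 53.0 mm² = 5.29×10⁻³ m².
Stacked slabs ⇒ two capacitors in series, each with the full plate area.
C₁ = κ₁ε₀A/d₁ = 26.9 × 8.85×10⁻¹² × 5.29×10⁻³ / 2.25×10⁻³ = 5.61×10⁻¹⁰ F.
C₂ = κ₂ε₀A/d₂ = 2.78 × 8.85×10⁻¹² × 5.29×10⁻³ / 1.36×10⁻³ = 9.55×10⁻¹¹ F.
C = (1/C₁ + 1/C₂)⁻¹ = 8.16×10⁻¹¹ F.
U = ½CV² = ½ × 8.16×10⁻¹¹ × (1730)² = 1.22×10⁻⁴ J.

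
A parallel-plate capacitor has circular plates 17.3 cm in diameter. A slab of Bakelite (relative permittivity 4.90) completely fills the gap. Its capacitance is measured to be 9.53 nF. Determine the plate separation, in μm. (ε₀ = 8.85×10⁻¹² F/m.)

A = π(17.3/2 cm)² = 2.35×10⁻² m².
d = κε₀A/C = 4.90 × 8.85×10⁻¹² × 2.35×10⁻² / 9.53×10⁻⁹ = 1.07×10⁻⁴ m.

d ≈ 107 μm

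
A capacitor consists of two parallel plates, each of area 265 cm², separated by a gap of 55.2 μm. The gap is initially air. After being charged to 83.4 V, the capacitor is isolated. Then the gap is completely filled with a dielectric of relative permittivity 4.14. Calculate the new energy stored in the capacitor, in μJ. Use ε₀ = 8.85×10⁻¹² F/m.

U ≈ 3.57 μJ

A = 265 cm² = 2.65×10⁻² m².
Initially C₁ = ε₀A/d = 8.85×10⁻¹² × 2.65×10⁻² / 5.52×10⁻⁵ = 4.25×10⁻⁹ F.
U₁ = 1.48×10⁻⁵ J.
Isolated ⇒ Q is held fixed. C₂ = 4.14 C₁ and U = Q²/(2C), so U₂/U₁ = C₁/C₂ = 0.242.
U₂ = 0.242 × 1.48×10⁻⁵ = 3.57×10⁻⁶ J.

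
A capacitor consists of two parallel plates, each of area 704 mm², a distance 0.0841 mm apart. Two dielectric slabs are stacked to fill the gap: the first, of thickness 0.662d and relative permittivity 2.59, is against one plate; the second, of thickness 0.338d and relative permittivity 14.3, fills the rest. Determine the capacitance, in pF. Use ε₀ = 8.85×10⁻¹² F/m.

C ≈ 265 pF

A = 704 mm² = 7.04×10⁻⁴ m².
Stacked slabs ⇒ two capacitors in series, each with the full plate area.
C₁ = κ₁ε₀A/d₁ = 2.59 × 8.85×10⁻¹² × 7.04×10⁻⁴ / 5.57×10⁻⁵ = 2.90×10⁻¹⁰ F.
C₂ = κ₂ε₀A/d₂ = 14.3 × 8.85×10⁻¹² × 7.04×10⁻⁴ / 2.84×10⁻⁵ = 3.13×10⁻⁹ F.
C = (1/C₁ + 1/C₂)⁻¹ = 2.65×10⁻¹⁰ F.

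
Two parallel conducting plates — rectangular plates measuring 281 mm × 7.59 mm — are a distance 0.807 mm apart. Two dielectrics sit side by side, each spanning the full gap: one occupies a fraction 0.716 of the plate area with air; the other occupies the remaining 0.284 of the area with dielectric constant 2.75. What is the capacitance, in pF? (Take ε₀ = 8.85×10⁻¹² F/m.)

A = 281 × 7.59 mm² = 2.13×10⁻³ m².
Side-by-side slabs ⇒ two capacitors in parallel, each spanning the full gap.
C₁ = κ₁ε₀A₁/d = 1.00 × 8.85×10⁻¹² × 1.53×10⁻³ / 8.07×10⁻⁴ = 1.67×10⁻¹¹ F.
C₂ = κ₂ε₀A₂/d = 2.75 × 8.85×10⁻¹² × 6.06×10⁻⁴ / 8.07×10⁻⁴ = 1.83×10⁻¹¹ F.
C = C₁ + C₂ = 3.50×10⁻¹¹ F.

35.0 pF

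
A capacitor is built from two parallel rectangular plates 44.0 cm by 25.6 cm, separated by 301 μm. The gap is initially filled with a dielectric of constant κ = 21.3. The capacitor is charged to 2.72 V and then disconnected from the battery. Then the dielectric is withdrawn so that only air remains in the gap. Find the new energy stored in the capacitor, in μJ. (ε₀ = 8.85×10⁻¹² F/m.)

U ≈ 5.56 μJ

A = 44.0 × 25.6 cm² = 0.113 m².
Initially C₁ = κε₀A/d = 21.3 × 8.85×10⁻¹² × 0.113 / 3.01×10⁻⁴ = 7.05×10⁻⁸ F.
U₁ = 2.61×10⁻⁷ J.
Isolated ⇒ Q is held fixed. C₂ = 0.0469 C₁ and U = Q²/(2C), so U₂/U₁ = C₁/C₂ = 21.3.
U₂ = 21.3 × 2.61×10⁻⁷ = 5.56×10⁻⁶ J.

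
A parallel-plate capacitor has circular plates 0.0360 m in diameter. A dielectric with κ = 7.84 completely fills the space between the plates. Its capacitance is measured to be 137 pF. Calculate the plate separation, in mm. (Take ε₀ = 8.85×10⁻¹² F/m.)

0.516 mm

A = π(0.0360/2 m)² = 1.02×10⁻³ m².
d = κε₀A/C = 7.84 × 8.85×10⁻¹² × 1.02×10⁻³ / 1.37×10⁻¹⁰ = 5.16×10⁻⁴ m.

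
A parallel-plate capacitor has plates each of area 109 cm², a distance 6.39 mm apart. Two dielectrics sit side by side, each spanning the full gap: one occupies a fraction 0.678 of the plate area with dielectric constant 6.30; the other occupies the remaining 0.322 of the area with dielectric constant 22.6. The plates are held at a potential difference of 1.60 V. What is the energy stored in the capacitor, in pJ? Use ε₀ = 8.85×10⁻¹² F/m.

A = 109 cm² = 1.09×10⁻² m².
Side-by-side slabs ⇒ two capacitors in parallel, each spanning the full gap.
C₁ = κ₁ε₀A₁/d = 6.30 × 8.85×10⁻¹² × 7.39×10⁻³ / 6.39×10⁻³ = 6.45×10⁻¹¹ F.
C₂ = κ₂ε₀A₂/d = 22.6 × 8.85×10⁻¹² × 3.51×10⁻³ / 6.39×10⁻³ = 1.10×10⁻¹⁰ F.
C = C₁ + C₂ = 1.74×10⁻¹⁰ F.
U = ½CV² = ½ × 1.74×10⁻¹⁰ × (1.60)² = 2.23×10⁻¹⁰ J.

223 pJ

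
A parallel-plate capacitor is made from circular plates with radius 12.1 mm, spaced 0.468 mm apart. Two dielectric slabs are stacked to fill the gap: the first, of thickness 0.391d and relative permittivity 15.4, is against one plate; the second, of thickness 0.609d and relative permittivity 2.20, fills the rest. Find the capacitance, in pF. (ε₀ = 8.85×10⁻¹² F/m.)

C ≈ 28.8 pF

A = π(12.1 mm)² = 4.60×10⁻⁴ m².
Stacked slabs ⇒ two capacitors in series, each with the full plate area.
C₁ = κ₁ε₀A/d₁ = 15.4 × 8.85×10⁻¹² × 4.60×10⁻⁴ / 1.83×10⁻⁴ = 3.43×10⁻¹⁰ F.
C₂ = κ₂ε₀A/d₂ = 2.20 × 8.85×10⁻¹² × 4.60×10⁻⁴ / 2.85×10⁻⁴ = 3.14×10⁻¹¹ F.
C = (1/C₁ + 1/C₂)⁻¹ = 2.88×10⁻¹¹ F.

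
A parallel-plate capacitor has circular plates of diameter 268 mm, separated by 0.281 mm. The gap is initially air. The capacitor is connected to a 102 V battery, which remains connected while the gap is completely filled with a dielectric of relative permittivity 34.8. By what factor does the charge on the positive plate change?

Battery connected ⇒ V is held fixed.
C₂ = 34.8 C₁ and Q = CV, so Q₂/Q₁ = C₂/C₁ = 34.8.

Q₂/Q₁ ≈ 34.8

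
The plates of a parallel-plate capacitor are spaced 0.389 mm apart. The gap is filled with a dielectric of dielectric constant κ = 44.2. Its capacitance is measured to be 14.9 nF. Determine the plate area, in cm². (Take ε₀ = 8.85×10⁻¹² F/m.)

A = Cd/(κε₀) = 1.49×10⁻⁸ × 3.89×10⁻⁴ / (44.2 × 8.85×10⁻¹²) = 1.48×10⁻² m².

148 cm²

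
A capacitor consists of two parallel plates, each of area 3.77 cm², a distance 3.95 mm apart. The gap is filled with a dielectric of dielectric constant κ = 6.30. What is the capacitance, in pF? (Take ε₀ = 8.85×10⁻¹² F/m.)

5.32 pF

A = 3.77 cm² = 3.77×10⁻⁴ m².
C = κε₀A/d = 6.30 × 8.85×10⁻¹² × 3.77×10⁻⁴ / 3.95×10⁻³ = 5.32×10⁻¹² F.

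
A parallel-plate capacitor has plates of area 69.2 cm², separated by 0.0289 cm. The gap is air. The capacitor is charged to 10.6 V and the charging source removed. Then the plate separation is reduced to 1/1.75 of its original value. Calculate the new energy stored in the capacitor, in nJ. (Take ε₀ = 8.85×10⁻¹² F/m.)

6.80 nJ

A = 69.2 cm² = 6.92×10⁻³ m².
Initially C₁ = ε₀A/d = 8.85×10⁻¹² × 6.92×10⁻³ / 2.89×10⁻⁴ = 2.12×10⁻¹⁰ F.
U₁ = 1.19×10⁻⁸ J.
Isolated ⇒ Q is held fixed. C₂ = 1.75 C₁ and U = Q²/(2C), so U₂/U₁ = C₁/C₂ = 0.571.
U₂ = 0.571 × 1.19×10⁻⁸ = 6.80×10⁻⁹ J.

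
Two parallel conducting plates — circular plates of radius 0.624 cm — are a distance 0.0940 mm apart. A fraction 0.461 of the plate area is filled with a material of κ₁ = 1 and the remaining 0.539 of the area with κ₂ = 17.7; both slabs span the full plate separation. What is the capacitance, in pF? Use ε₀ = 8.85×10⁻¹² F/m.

115 pF

A = π(0.624 cm)² = 1.22×10⁻⁴ m².
Side-by-side slabs ⇒ two capacitors in parallel, each spanning the full gap.
C₁ = κ₁ε₀A₁/d = 1.00 × 8.85×10⁻¹² × 5.64×10⁻⁵ / 9.40×10⁻⁵ = 5.31×10⁻¹² F.
C₂ = κ₂ε₀A₂/d = 17.7 × 8.85×10⁻¹² × 6.59×10⁻⁵ / 9.40×10⁻⁵ = 1.10×10⁻¹⁰ F.
C = C₁ + C₂ = 1.15×10⁻¹⁰ F.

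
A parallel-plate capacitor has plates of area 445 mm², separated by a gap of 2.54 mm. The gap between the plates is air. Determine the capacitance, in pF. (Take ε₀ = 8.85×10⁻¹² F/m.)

A = 445 mm² = 4.45×10⁻⁴ m².
C = ε₀A/d = 8.85×10⁻¹² × 4.45×10⁻⁴ / 2.54×10⁻³ = 1.55×10⁻¹² F.

1.55 pF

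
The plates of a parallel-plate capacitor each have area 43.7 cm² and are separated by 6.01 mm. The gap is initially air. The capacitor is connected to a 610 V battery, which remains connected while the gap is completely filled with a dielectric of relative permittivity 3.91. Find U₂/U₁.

3.91

Battery connected ⇒ V is held fixed.
C₂ = 3.91 C₁ and U = ½CV², so U₂/U₁ = C₂/C₁ = 3.91.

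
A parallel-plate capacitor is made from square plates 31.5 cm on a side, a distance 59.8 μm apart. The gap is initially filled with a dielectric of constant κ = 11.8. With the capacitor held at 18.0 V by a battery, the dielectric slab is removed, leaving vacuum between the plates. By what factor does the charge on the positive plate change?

0.0847

Battery connected ⇒ V is held fixed.
C₂ = 0.0847 C₁ and Q = CV, so Q₂/Q₁ = C₂/C₁ = 0.0847.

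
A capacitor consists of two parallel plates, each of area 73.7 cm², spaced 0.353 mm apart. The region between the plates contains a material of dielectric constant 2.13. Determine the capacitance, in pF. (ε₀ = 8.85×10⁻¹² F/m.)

A = 73.7 cm² = 7.37×10⁻³ m².
C = κε₀A/d = 2.13 × 8.85×10⁻¹² × 7.37×10⁻³ / 3.53×10⁻⁴ = 3.94×10⁻¹⁰ F.

394 pF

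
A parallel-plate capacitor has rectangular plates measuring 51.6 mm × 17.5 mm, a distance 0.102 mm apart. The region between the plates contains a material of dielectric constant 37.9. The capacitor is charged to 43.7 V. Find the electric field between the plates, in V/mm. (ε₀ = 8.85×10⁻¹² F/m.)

E = V/d = 43.7 / 1.02×10⁻⁴ = 4.28×10⁵ V/m.

E ≈ 428 V/mm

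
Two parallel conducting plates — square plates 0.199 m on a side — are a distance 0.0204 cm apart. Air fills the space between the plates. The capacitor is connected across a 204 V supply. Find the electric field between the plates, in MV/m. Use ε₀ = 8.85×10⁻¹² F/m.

E = V/d = 204 / 2.04×10⁻⁴ = 1.00×10⁶ V/m.

1.000 MV/m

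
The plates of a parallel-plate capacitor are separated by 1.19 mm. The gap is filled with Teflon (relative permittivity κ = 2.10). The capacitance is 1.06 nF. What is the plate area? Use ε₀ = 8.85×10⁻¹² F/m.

A = Cd/(κε₀) = 1.06×10⁻⁹ × 1.19×10⁻³ / (2.10 × 8.85×10⁻¹²) = 6.79×10⁻² m².

A ≈ 679 cm²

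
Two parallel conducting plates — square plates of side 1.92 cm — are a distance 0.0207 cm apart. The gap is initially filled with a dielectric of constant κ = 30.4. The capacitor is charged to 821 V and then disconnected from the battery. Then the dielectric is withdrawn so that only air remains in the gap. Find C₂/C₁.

C = κε₀A/d scales with κ, so C₂/C₁ = 1/κ = 1/30.4 = 0.0329.

0.0329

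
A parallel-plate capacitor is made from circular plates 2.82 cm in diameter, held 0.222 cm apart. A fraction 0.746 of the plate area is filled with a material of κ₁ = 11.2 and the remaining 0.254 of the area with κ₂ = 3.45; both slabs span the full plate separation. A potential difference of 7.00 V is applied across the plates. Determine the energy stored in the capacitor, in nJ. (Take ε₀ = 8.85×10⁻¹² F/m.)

A = π(2.82/2 cm)² = 6.25×10⁻⁴ m².
Side-by-side slabs ⇒ two capacitors in parallel, each spanning the full gap.
C₁ = κ₁ε₀A₁/d = 11.2 × 8.85×10⁻¹² × 4.66×10⁻⁴ / 2.22×10⁻³ = 2.08×10⁻¹¹ F.
C₂ = κ₂ε₀A₂/d = 3.45 × 8.85×10⁻¹² × 1.59×10⁻⁴ / 2.22×10⁻³ = 2.18×10⁻¹² F.
C = C₁ + C₂ = 2.30×10⁻¹¹ F.
U = ½CV² = ½ × 2.30×10⁻¹¹ × (7.00)² = 5.63×10⁻¹⁰ J.

0.563 nJ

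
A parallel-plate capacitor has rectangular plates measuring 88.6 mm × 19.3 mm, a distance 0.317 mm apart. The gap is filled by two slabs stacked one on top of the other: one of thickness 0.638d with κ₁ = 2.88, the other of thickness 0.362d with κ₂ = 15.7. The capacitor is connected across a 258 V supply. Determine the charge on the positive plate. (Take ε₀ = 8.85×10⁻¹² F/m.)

A = 88.6 × 19.3 mm² = 1.71×10⁻³ m².
Stacked slabs ⇒ two capacitors in series, each with the full plate area.
C₁ = κ₁ε₀A/d₁ = 2.88 × 8.85×10⁻¹² × 1.71×10⁻³ / 2.02×10⁻⁴ = 2.15×10⁻¹⁰ F.
C₂ = κ₂ε₀A/d₂ = 15.7 × 8.85×10⁻¹² × 1.71×10⁻³ / 1.15×10⁻⁴ = 2.07×10⁻⁹ F.
C = (1/C₁ + 1/C₂)⁻¹ = 1.95×10⁻¹⁰ F.
Q = CV = 1.95×10⁻¹⁰ × 258 = 5.04×10⁻⁸ C.

50.4 nC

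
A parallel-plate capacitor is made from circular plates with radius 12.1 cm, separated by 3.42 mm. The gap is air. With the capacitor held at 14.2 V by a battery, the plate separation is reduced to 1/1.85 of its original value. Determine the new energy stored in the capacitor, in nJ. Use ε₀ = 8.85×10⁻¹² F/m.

22.2 nJ

A = π(12.1 cm)² = 4.60×10⁻² m².
Initially C₁ = ε₀A/d = 8.85×10⁻¹² × 4.60×10⁻² / 3.42×10⁻³ = 1.19×10⁻¹⁰ F.
U₁ = 1.20×10⁻⁸ J.
Battery connected ⇒ V is held fixed. C₂ = 1.85 C₁ and U = ½CV², so U₂/U₁ = C₂/C₁ = 1.85.
U₂ = 1.85 × 1.20×10⁻⁸ = 2.22×10⁻⁸ J.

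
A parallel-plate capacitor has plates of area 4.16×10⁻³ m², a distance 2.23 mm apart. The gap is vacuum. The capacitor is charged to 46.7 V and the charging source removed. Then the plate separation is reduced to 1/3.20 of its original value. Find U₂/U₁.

0.312

Isolated ⇒ Q is held fixed.
C₂ = 3.20 C₁ and U = Q²/(2C), so U₂/U₁ = C₁/C₂ = 0.312.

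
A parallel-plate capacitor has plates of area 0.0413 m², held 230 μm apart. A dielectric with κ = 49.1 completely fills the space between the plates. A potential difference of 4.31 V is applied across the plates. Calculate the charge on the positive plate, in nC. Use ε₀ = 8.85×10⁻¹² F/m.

Q ≈ 336 nC

C = κε₀A/d = 49.1 × 8.85×10⁻¹² × 4.13×10⁻² / 2.30×10⁻⁴ = 7.80×10⁻⁸ F.
Q = CV = 7.80×10⁻⁸ × 4.31 = 3.36×10⁻⁷ C.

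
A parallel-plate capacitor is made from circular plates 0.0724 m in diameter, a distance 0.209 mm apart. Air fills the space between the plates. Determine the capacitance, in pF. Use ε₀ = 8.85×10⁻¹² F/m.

A = π(0.0724/2 m)² = 4.12×10⁻³ m².
C = ε₀A/d = 8.85×10⁻¹² × 4.12×10⁻³ / 2.09×10⁻⁴ = 1.74×10⁻¹⁰ F.

C ≈ 174 pF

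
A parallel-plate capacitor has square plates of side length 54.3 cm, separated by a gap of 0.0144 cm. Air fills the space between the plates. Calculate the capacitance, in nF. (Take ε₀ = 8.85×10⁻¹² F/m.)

A = (54.3 cm)² = 0.295 m².
C = ε₀A/d = 8.85×10⁻¹² × 0.295 / 1.44×10⁻⁴ = 1.81×10⁻⁸ F.

C ≈ 18.1 nF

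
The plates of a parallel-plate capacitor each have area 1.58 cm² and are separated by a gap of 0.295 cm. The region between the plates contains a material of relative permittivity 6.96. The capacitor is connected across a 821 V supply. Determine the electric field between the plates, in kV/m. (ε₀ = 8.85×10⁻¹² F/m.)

E = V/d = 821 / 2.95×10⁻³ = 2.78×10⁵ V/m.

E ≈ 278 kV/m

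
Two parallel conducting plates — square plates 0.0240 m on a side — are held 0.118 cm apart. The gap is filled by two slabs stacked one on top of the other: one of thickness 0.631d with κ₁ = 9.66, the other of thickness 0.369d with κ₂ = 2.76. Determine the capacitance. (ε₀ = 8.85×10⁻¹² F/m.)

A = (0.0240 m)² = 5.76×10⁻⁴ m².
Stacked slabs ⇒ two capacitors in series, each with the full plate area.
C₁ = κ₁ε₀A/d₁ = 9.66 × 8.85×10⁻¹² × 5.76×10⁻⁴ / 7.45×10⁻⁴ = 6.61×10⁻¹¹ F.
C₂ = κ₂ε₀A/d₂ = 2.76 × 8.85×10⁻¹² × 5.76×10⁻⁴ / 4.35×10⁻⁴ = 3.23×10⁻¹¹ F.
C = (1/C₁ + 1/C₂)⁻¹ = 2.17×10⁻¹¹ F.

21.7 pF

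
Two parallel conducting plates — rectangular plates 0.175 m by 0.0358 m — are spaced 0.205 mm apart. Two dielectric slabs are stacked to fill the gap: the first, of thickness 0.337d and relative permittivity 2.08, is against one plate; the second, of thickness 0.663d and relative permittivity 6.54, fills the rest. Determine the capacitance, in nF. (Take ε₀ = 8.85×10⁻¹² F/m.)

1.03 nF

A = 0.175 × 0.0358 m² = 6.26×10⁻³ m².
Stacked slabs ⇒ two capacitors in series, each with the full plate area.
C₁ = κ₁ε₀A/d₁ = 2.08 × 8.85×10⁻¹² × 6.26×10⁻³ / 6.91×10⁻⁵ = 1.67×10⁻⁹ F.
C₂ = κ₂ε₀A/d₂ = 6.54 × 8.85×10⁻¹² × 6.26×10⁻³ / 1.36×10⁻⁴ = 2.67×10⁻⁹ F.
C = (1/C₁ + 1/C₂)⁻¹ = 1.03×10⁻⁹ F.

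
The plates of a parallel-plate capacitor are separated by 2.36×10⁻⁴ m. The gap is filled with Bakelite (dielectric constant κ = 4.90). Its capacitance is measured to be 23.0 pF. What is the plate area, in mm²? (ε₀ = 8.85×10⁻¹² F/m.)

125 mm²

A = Cd/(κε₀) = 2.30×10⁻¹¹ × 2.36×10⁻⁴ / (4.90 × 8.85×10⁻¹²) = 1.25×10⁻⁴ m².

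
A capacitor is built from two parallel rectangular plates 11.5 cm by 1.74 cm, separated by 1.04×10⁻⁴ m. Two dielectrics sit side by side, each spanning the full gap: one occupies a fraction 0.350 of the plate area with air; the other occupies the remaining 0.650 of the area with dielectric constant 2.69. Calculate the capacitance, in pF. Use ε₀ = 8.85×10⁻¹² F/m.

A = 11.5 × 1.74 cm² = 2.00×10⁻³ m².
Side-by-side slabs ⇒ two capacitors in parallel, each spanning the full gap.
C₁ = κ₁ε₀A₁/d = 1.00 × 8.85×10⁻¹² × 7.00×10⁻⁴ / 1.04×10⁻⁴ = 5.96×10⁻¹¹ F.
C₂ = κ₂ε₀A₂/d = 2.69 × 8.85×10⁻¹² × 1.30×10⁻³ / 1.04×10⁻⁴ = 2.98×10⁻¹⁰ F.
C = C₁ + C₂ = 3.57×10⁻¹⁰ F.

C ≈ 357 pF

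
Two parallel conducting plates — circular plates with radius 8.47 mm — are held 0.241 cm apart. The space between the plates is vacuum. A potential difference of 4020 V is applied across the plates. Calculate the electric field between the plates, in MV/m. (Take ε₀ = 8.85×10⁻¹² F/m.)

E = V/d = 4020 / 2.41×10⁻³ = 1.67×10⁶ V/m.

E ≈ 1.67 MV/m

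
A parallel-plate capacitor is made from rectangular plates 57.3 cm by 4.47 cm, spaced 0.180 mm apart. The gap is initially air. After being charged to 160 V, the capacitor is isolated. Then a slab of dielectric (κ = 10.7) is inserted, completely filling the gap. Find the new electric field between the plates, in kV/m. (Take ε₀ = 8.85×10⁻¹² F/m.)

E ≈ 83.1 kV/m

A = 57.3 × 4.47 cm² = 2.56×10⁻² m².
Initially C₁ = ε₀A/d = 8.85×10⁻¹² × 2.56×10⁻² / 1.80×10⁻⁴ = 1.26×10⁻⁹ F.
E₁ = 8.89×10⁵ V/m.
Isolated ⇒ Q is held fixed. V₂ = Q/C₂ = V₁/10.7; E = V/d, so E₂/E₁ = (V₂/V₁)(d₁/d₂) = 0.0935.
E₂ = 0.0935 × 8.89×10⁵ = 8.31×10⁴ V/m.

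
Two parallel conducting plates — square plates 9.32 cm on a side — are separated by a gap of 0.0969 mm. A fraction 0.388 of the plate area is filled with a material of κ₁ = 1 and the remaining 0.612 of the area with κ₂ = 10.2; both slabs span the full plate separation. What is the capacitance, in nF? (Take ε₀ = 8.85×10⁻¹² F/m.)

A = (9.32 cm)² = 8.69×10⁻³ m².
Side-by-side slabs ⇒ two capacitors in parallel, each spanning the full gap.
C₁ = κ₁ε₀A₁/d = 1.00 × 8.85×10⁻¹² × 3.37×10⁻³ / 9.69×10⁻⁵ = 3.08×10⁻¹⁰ F.
C₂ = κ₂ε₀A₂/d = 10.2 × 8.85×10⁻¹² × 5.32×10⁻³ / 9.69×10⁻⁵ = 4.95×10⁻⁹ F.
C = C₁ + C₂ = 5.26×10⁻⁹ F.

C ≈ 5.26 nF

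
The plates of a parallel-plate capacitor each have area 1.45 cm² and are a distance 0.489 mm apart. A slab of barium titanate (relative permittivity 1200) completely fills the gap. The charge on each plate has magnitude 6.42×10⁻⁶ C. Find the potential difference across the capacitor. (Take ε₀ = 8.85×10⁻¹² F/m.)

A = 1.45 cm² = 1.45×10⁻⁴ m².
C = κε₀A/d = 1200 × 8.85×10⁻¹² × 1.45×10⁻⁴ / 4.89×10⁻⁴ = 3.15×10⁻⁹ F.
V = Q/C = 6.42×10⁻⁶ / 3.15×10⁻⁹ = 2.04×10³ V.

2.04 kV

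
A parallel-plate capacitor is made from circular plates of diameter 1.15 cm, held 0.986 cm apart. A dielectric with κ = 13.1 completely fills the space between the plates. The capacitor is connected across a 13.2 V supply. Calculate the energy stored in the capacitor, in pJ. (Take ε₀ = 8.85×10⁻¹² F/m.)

U ≈ 106 pJ

A = π(1.15/2 cm)² = 1.04×10⁻⁴ m².
C = κε₀A/d = 13.1 × 8.85×10⁻¹² × 1.04×10⁻⁴ / 9.86×10⁻³ = 1.22×10⁻¹² F.
U = ½CV² = ½ × 1.22×10⁻¹² × (13.2)² = 1.06×10⁻¹⁰ J.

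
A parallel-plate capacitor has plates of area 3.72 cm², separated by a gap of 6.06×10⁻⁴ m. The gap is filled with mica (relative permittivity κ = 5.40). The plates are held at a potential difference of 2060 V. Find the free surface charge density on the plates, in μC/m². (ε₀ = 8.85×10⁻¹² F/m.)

σ ≈ 162 μC/m²

A = 3.72 cm² = 3.72×10⁻⁴ m².
C = κε₀A/d = 5.40 × 8.85×10⁻¹² × 3.72×10⁻⁴ / 6.06×10⁻⁴ = 2.93×10⁻¹¹ F.
σ = Q/A = CV/A = 2.93×10⁻¹¹ × 2060 / 3.72×10⁻⁴ = 1.62×10⁻⁴ C/m².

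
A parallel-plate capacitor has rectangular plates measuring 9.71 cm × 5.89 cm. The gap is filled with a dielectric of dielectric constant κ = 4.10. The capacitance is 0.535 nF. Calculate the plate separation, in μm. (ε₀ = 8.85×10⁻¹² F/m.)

d ≈ 388 μm

A = 9.71 × 5.89 cm² = 5.72×10⁻³ m².
d = κε₀A/C = 4.10 × 8.85×10⁻¹² × 5.72×10⁻³ / 5.35×10⁻¹⁰ = 3.88×10⁻⁴ m.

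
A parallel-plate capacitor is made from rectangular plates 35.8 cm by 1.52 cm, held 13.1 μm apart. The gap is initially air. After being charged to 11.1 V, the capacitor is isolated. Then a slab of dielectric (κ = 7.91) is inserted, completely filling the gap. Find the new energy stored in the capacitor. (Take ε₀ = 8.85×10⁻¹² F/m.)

U ≈ 28.6 nJ

A = 35.8 × 1.52 cm² = 5.44×10⁻³ m².
Initially C₁ = ε₀A/d = 8.85×10⁻¹² × 5.44×10⁻³ / 1.31×10⁻⁵ = 3.68×10⁻⁹ F.
U₁ = 2.26×10⁻⁷ J.
Isolated ⇒ Q is held fixed. C₂ = 7.91 C₁ and U = Q²/(2C), so U₂/U₁ = C₁/C₂ = 0.126.
U₂ = 0.126 × 2.26×10⁻⁷ = 2.86×10⁻⁸ J.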